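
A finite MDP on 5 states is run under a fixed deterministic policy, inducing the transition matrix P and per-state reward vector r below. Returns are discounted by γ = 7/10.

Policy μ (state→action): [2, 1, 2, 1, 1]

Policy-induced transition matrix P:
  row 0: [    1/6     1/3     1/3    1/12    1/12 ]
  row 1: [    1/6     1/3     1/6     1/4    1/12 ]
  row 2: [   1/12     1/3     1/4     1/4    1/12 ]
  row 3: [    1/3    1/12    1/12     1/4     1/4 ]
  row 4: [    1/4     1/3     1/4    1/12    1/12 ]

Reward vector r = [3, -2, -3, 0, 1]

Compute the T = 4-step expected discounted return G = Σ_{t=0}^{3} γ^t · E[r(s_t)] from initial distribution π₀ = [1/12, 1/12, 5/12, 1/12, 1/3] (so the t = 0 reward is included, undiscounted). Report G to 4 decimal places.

G = -1.7629

t=0: π = [0.0833, 0.0833, 0.4167, 0.0833, 0.3333], E[r] = -0.8333, γ^t·E[r] = -0.833333, running G = -0.833333
t=1: π = [0.1736, 0.3125, 0.2361, 0.1806, 0.0972], E[r] = -0.7153, γ^t·E[r] = -0.500694, running G = -1.334028
t=2: π = [0.1852, 0.2882, 0.2083, 0.2049, 0.1134], E[r] = -0.5324, γ^t·E[r] = -0.260880, running G = -1.594907
t=3: π = [0.1929, 0.2821, 0.2073, 0.2002, 0.1175], E[r] = -0.4899, γ^t·E[r] = -0.168026, running G = -1.762934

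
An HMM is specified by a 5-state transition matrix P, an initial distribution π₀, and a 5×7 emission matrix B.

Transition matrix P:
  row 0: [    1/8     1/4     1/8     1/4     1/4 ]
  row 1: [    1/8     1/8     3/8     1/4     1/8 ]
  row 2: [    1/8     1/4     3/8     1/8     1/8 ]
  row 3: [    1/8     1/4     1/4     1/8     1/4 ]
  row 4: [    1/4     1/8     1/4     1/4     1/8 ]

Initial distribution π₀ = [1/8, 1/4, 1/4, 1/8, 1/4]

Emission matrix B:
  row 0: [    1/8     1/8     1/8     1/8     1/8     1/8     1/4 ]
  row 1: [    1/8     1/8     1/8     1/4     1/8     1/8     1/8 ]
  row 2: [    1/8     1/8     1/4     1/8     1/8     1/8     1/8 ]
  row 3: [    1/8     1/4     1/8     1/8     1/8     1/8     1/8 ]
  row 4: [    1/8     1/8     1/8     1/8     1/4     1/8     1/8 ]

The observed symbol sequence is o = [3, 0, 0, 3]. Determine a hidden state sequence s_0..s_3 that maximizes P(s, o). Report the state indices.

t=0: δ = [1.562e-02, 6.250e-02, 3.125e-02, 1.562e-02, 3.125e-02]  (obs o_0=3)
t=1: δ = [9.766e-04, 9.766e-04, 2.930e-03, 1.953e-03, 9.766e-04]  ψ = [1, 1, 1, 1, 1]  (obs o_1=0)
t=2: δ = [4.578e-05, 9.155e-05, 1.373e-04, 4.578e-05, 6.104e-05]  ψ = [2, 2, 2, 2, 3]  (obs o_2=0)
t=3: δ = [2.146e-06, 8.583e-06, 6.437e-06, 2.861e-06, 2.146e-06]  ψ = [2, 2, 2, 1, 2]  (obs o_3=3)
backtrack: best end state = 1; path = [1, 2, 2, 1]

path = [1, 2, 2, 1]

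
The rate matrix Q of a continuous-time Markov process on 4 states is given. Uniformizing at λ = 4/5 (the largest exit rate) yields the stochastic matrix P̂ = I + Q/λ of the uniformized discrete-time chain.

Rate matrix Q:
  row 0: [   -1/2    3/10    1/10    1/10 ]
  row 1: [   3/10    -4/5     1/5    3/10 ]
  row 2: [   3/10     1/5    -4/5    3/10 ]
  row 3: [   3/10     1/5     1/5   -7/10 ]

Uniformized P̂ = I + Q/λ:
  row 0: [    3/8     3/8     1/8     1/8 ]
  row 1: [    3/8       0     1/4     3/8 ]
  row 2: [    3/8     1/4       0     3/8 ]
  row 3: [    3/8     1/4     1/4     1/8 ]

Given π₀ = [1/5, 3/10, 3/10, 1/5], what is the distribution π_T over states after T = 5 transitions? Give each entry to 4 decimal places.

π = [0.3750, 0.2374, 0.1625, 0.2252]

t=0: π = [0.2000, 0.3000, 0.3000, 0.2000]
t=1: π = [0.3750, 0.2000, 0.1500, 0.2750]
t=2: π = [0.3750, 0.2469, 0.1656, 0.2125]
t=3: π = [0.3750, 0.2352, 0.1617, 0.2281]
t=4: π = [0.3750, 0.2381, 0.1627, 0.2242]
t=5: π = [0.3750, 0.2374, 0.1625, 0.2252]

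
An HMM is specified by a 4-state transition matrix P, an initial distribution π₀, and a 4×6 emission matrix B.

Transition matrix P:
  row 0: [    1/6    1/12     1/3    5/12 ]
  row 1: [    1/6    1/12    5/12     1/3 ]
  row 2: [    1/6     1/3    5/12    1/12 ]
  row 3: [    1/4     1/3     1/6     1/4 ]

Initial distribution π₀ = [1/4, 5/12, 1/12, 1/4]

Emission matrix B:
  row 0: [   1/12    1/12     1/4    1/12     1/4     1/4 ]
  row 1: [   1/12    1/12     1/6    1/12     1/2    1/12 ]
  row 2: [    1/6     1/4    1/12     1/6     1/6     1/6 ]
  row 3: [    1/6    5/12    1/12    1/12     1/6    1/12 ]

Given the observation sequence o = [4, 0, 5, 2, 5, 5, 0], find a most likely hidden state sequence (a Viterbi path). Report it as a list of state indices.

path = [1, 2, 2, 1, 2, 2, 2]

t=0: δ = [6.250e-02, 2.083e-01, 1.389e-02, 4.167e-02]  (obs o_0=4)
t=1: δ = [2.894e-03, 1.447e-03, 1.447e-02, 1.157e-02]  ψ = [1, 1, 1, 1]  (obs o_1=0)
t=2: δ = [7.234e-04, 4.019e-04, 1.005e-03, 2.411e-04]  ψ = [3, 2, 2, 3]  (obs o_2=5)
t=3: δ = [4.186e-05, 5.582e-05, 3.489e-05, 2.512e-05]  ψ = [2, 2, 2, 0]  (obs o_3=2)
t=4: δ = [2.326e-06, 9.690e-07, 3.876e-06, 1.550e-06]  ψ = [1, 2, 1, 1]  (obs o_4=5)
t=5: δ = [1.615e-07, 1.077e-07, 2.692e-07, 8.075e-08]  ψ = [2, 2, 2, 0]  (obs o_5=5)
t=6: δ = [3.739e-09, 7.477e-09, 1.869e-08, 1.122e-08]  ψ = [2, 2, 2, 0]  (obs o_6=0)
backtrack: best end state = 2; path = [1, 2, 2, 1, 2, 2, 2]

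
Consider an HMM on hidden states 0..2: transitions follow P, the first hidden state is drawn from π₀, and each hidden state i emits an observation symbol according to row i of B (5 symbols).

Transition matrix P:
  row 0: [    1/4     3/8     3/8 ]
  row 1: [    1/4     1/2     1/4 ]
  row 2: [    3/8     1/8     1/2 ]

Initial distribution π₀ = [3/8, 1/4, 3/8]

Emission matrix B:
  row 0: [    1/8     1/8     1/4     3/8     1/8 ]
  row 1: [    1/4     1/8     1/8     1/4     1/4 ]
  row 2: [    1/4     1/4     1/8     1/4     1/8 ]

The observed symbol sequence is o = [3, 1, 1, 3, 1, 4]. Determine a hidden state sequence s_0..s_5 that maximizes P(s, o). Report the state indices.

path = [0, 2, 2, 2, 2, 2]

t=0: δ = [1.406e-01, 6.250e-02, 9.375e-02]  (obs o_0=3)
t=1: δ = [4.395e-03, 6.592e-03, 1.318e-02]  ψ = [0, 0, 0]  (obs o_1=1)
t=2: δ = [6.180e-04, 4.120e-04, 1.648e-03]  ψ = [2, 1, 2]  (obs o_2=1)
t=3: δ = [2.317e-04, 5.794e-05, 2.060e-04]  ψ = [2, 0, 2]  (obs o_3=3)
t=4: δ = [9.656e-06, 1.086e-05, 2.575e-05]  ψ = [2, 0, 2]  (obs o_4=1)
t=5: δ = [1.207e-06, 1.358e-06, 1.609e-06]  ψ = [2, 1, 2]  (obs o_5=4)
backtrack: best end state = 2; path = [0, 2, 2, 2, 2, 2]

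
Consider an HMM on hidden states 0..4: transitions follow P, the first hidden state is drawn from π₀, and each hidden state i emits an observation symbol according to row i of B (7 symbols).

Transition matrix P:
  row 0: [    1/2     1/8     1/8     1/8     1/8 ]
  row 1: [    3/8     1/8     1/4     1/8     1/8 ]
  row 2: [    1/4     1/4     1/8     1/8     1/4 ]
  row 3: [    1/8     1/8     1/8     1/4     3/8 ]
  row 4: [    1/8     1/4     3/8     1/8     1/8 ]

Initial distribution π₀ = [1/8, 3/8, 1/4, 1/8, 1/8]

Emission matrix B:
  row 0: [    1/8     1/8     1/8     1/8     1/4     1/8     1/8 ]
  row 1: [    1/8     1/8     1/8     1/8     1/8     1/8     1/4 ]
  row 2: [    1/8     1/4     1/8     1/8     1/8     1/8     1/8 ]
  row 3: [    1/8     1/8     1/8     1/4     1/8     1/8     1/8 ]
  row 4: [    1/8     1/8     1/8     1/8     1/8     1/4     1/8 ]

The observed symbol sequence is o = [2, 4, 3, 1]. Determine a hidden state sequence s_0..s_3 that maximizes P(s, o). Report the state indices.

t=0: δ = [1.562e-02, 4.688e-02, 3.125e-02, 1.562e-02, 1.562e-02]  (obs o_0=2)
t=1: δ = [4.395e-03, 9.766e-04, 1.465e-03, 7.324e-04, 9.766e-04]  ψ = [1, 2, 1, 1, 2]  (obs o_1=4)
t=2: δ = [2.747e-04, 6.866e-05, 6.866e-05, 1.373e-04, 6.866e-05]  ψ = [0, 0, 0, 0, 0]  (obs o_2=3)
t=3: δ = [1.717e-05, 4.292e-06, 8.583e-06, 4.292e-06, 6.437e-06]  ψ = [0, 0, 0, 0, 3]  (obs o_3=1)
backtrack: best end state = 0; path = [1, 0, 0, 0]

path = [1, 0, 0, 0]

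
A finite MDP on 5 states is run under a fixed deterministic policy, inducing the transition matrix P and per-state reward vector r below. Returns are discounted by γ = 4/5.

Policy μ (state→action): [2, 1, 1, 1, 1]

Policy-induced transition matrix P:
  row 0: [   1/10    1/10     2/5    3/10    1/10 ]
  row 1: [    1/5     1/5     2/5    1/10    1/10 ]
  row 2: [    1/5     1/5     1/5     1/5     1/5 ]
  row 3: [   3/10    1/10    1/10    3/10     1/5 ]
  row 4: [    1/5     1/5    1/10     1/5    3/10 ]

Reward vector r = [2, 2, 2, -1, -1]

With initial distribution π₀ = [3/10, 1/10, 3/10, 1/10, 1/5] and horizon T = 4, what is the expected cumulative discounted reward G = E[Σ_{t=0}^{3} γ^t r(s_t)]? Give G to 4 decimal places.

G = 2.6063

t=0: π = [0.3000, 0.1000, 0.3000, 0.1000, 0.2000], E[r] = 1.1000, γ^t·E[r] = 1.100000, running G = 1.100000
t=1: π = [0.1800, 0.1600, 0.2500, 0.2300, 0.1800], E[r] = 0.7700, γ^t·E[r] = 0.616000, running G = 1.716000
t=2: π = [0.2050, 0.1590, 0.2270, 0.2250, 0.1840], E[r] = 0.7730, γ^t·E[r] = 0.494720, running G = 2.210720
t=3: π = [0.2020, 0.1570, 0.2319, 0.2271, 0.1820], E[r] = 0.7727, γ^t·E[r] = 0.395622, running G = 2.606342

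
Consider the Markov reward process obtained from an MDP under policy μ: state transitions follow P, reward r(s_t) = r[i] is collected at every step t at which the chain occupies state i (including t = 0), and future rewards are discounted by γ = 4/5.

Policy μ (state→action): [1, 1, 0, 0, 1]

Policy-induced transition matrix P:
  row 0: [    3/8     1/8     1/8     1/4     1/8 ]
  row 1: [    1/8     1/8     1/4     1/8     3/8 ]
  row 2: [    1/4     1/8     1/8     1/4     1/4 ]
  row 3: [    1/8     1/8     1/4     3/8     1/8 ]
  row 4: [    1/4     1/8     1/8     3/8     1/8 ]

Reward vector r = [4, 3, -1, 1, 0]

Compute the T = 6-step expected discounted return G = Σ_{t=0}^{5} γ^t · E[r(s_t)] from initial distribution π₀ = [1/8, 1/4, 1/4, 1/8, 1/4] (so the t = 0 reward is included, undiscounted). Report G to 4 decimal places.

G = 4.8453

t=0: π = [0.1250, 0.2500, 0.2500, 0.1250, 0.2500], E[r] = 1.1250, γ^t·E[r] = 1.125000, running G = 1.125000
t=1: π = [0.2188, 0.1250, 0.1719, 0.2656, 0.2188], E[r] = 1.3438, γ^t·E[r] = 1.075000, running G = 2.200000
t=2: π = [0.2285, 0.1250, 0.1738, 0.2949, 0.1777], E[r] = 1.4102, γ^t·E[r] = 0.902500, running G = 3.102500
t=3: π = [0.2261, 0.1250, 0.1775, 0.2935, 0.1780], E[r] = 1.3953, γ^t·E[r] = 0.714375, running G = 3.816875
t=4: π = [0.2260, 0.1250, 0.1773, 0.2933, 0.1784], E[r] = 1.3948, γ^t·E[r] = 0.571313, running G = 4.388188
t=5: π = [0.2260, 0.1250, 0.1773, 0.2933, 0.1784], E[r] = 1.3949, γ^t·E[r] = 0.457074, running G = 4.845261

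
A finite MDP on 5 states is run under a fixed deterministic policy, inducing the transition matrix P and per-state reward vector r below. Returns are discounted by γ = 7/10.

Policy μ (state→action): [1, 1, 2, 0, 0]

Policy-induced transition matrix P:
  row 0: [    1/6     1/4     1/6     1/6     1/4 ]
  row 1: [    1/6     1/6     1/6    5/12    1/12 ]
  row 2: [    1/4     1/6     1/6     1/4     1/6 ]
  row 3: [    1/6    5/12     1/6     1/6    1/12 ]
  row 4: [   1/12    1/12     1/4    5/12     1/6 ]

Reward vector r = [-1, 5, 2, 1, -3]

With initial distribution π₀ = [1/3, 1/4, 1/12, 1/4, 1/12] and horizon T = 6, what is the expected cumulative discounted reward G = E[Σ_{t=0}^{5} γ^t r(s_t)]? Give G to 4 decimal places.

t=0: π = [0.3333, 0.2500, 0.0833, 0.2500, 0.0833], E[r] = 1.0833, γ^t·E[r] = 1.083333, running G = 1.083333
t=1: π = [0.1667, 0.2500, 0.1736, 0.2569, 0.1528], E[r] = 1.2292, γ^t·E[r] = 0.860417, running G = 1.943750
t=2: π = [0.1684, 0.2321, 0.1794, 0.2818, 0.1383], E[r] = 1.2176, γ^t·E[r] = 0.596620, running G = 2.540370
t=3: π = [0.1701, 0.2396, 0.1782, 0.2742, 0.1379], E[r] = 1.2450, γ^t·E[r] = 0.427046, running G = 2.967417
t=4: π = [0.1700, 0.2379, 0.1782, 0.2759, 0.1380], E[r] = 1.2376, γ^t·E[r] = 0.297156, running G = 3.264573
t=5: π = [0.1700, 0.2383, 0.1782, 0.2755, 0.1380], E[r] = 1.2393, γ^t·E[r] = 0.208289, running G = 3.472861

G = 3.4729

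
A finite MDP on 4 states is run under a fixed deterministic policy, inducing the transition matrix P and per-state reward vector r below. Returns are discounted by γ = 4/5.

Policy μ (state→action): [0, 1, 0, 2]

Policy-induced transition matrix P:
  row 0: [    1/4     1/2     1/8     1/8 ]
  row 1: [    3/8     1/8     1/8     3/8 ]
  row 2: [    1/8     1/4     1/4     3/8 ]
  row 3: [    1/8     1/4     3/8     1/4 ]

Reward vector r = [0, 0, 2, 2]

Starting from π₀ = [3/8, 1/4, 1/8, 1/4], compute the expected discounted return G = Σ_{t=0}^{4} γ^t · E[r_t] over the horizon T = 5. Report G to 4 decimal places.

t=0: π = [0.3750, 0.2500, 0.1250, 0.2500], E[r] = 0.7500, γ^t·E[r] = 0.750000, running G = 0.750000
t=1: π = [0.2344, 0.3125, 0.2031, 0.2500], E[r] = 0.9063, γ^t·E[r] = 0.725000, running G = 1.475000
t=2: π = [0.2324, 0.2695, 0.2129, 0.2852], E[r] = 0.9961, γ^t·E[r] = 0.637500, running G = 2.112500
t=3: π = [0.2214, 0.2744, 0.2229, 0.2813], E[r] = 1.0083, γ^t·E[r] = 0.516250, running G = 2.628750
t=4: π = [0.2213, 0.2711, 0.2232, 0.2845], E[r] = 1.0153, γ^t·E[r] = 0.415875, running G = 3.044625

G = 3.0446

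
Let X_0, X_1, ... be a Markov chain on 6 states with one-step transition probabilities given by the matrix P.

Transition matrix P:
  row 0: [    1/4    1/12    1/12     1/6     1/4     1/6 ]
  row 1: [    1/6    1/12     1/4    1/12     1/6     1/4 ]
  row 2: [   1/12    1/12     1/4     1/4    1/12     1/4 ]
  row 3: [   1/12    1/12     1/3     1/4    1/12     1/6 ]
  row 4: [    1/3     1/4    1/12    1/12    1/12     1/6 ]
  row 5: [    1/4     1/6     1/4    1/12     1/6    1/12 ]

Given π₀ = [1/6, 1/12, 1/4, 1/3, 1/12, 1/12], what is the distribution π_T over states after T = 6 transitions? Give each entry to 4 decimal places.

π = [0.1899, 0.1216, 0.2085, 0.1607, 0.1400, 0.1792]

t=0: π = [0.1667, 0.0833, 0.2500, 0.3333, 0.0833, 0.0833]
t=1: π = [0.1528, 0.1042, 0.2361, 0.1944, 0.1250, 0.1875]
t=2: π = [0.1800, 0.1198, 0.2199, 0.1678, 0.1331, 0.1794]
t=3: π = [0.1865, 0.1205, 0.2118, 0.1630, 0.1383, 0.1800]
t=4: π = [0.1890, 0.1214, 0.2095, 0.1613, 0.1395, 0.1794]
t=5: π = [0.1897, 0.1215, 0.2087, 0.1609, 0.1399, 0.1793]
t=6: π = [0.1899, 0.1216, 0.2085, 0.1607, 0.1400, 0.1792]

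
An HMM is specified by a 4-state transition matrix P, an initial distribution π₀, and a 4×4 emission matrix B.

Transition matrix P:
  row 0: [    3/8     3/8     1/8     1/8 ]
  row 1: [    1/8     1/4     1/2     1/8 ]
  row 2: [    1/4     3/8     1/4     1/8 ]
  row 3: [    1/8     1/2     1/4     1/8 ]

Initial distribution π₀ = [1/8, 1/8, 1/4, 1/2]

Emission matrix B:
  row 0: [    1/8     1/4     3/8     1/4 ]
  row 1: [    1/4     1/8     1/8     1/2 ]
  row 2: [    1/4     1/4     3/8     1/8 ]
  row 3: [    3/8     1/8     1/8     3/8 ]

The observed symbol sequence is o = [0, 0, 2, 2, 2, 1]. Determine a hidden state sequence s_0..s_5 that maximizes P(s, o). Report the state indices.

path = [3, 1, 2, 0, 0, 0]

t=0: δ = [1.562e-02, 3.125e-02, 6.250e-02, 1.875e-01]  (obs o_0=0)
t=1: δ = [2.930e-03, 2.344e-02, 1.172e-02, 8.789e-03]  ψ = [3, 3, 3, 3]  (obs o_1=0)
t=2: δ = [1.099e-03, 7.324e-04, 4.395e-03, 3.662e-04]  ψ = [1, 1, 1, 1]  (obs o_2=2)
t=3: δ = [4.120e-04, 2.060e-04, 4.120e-04, 6.866e-05]  ψ = [2, 2, 2, 2]  (obs o_3=2)
t=4: δ = [5.794e-05, 1.931e-05, 3.862e-05, 6.437e-06]  ψ = [0, 0, 1, 0]  (obs o_4=2)
t=5: δ = [5.431e-06, 2.716e-06, 2.414e-06, 9.052e-07]  ψ = [0, 0, 1, 0]  (obs o_5=1)
backtrack: best end state = 0; path = [3, 1, 2, 0, 0, 0]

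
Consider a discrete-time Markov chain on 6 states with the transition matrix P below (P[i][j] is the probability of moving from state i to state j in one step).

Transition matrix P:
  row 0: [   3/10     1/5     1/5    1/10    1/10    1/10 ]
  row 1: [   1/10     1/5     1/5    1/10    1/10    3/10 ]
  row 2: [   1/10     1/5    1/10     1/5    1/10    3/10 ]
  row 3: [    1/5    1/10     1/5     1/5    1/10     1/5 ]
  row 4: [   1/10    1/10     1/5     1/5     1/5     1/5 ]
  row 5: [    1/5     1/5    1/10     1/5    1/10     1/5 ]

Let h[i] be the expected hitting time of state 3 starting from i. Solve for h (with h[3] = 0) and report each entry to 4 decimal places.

h = [6.7735, 6.6393, 6.0358, 0.0000, 5.9613, 6.1028]

First-step conditioning: h[3] = 0; for i ≠ 3, h[i] = 1 + Σ_k P[i][k]·h[k].
  h[0] = 1 + 3/10·h[0] + 1/5·h[1] + 1/5·h[2] + 1/10·h[4] + 1/10·h[5]
  h[1] = 1 + 1/10·h[0] + 1/5·h[1] + 1/5·h[2] + 1/10·h[4] + 3/10·h[5]
  h[2] = 1 + 1/10·h[0] + 1/5·h[1] + 1/10·h[2] + 1/10·h[4] + 3/10·h[5]
  h[4] = 1 + 1/10·h[0] + 1/10·h[1] + 1/5·h[2] + 1/5·h[4] + 1/5·h[5]
  h[5] = 1 + 1/5·h[0] + 1/5·h[1] + 1/10·h[2] + 1/10·h[4] + 1/5·h[5]
Solving the 5×5 linear system over states ≠ 3 gives exactly h = [4545/671, 405/61, 4050/671, 0, 4000/671, 4095/671] (h[3] = 0 is the target).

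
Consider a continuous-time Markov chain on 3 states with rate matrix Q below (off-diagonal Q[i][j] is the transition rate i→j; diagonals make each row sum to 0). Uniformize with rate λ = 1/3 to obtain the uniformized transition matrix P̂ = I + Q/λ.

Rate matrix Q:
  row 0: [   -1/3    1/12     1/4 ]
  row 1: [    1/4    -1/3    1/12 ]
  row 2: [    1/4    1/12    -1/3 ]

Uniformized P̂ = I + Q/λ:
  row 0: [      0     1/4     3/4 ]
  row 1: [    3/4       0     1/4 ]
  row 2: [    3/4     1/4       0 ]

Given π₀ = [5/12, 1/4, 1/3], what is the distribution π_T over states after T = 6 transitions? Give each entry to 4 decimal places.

t=0: π = [0.4167, 0.2500, 0.3333]
t=1: π = [0.4375, 0.1875, 0.3750]
t=2: π = [0.4219, 0.2031, 0.3750]
t=3: π = [0.4336, 0.1992, 0.3672]
t=4: π = [0.4248, 0.2002, 0.3750]
t=5: π = [0.4314, 0.2000, 0.3687]
t=6: π = [0.4265, 0.2000, 0.3735]

π = [0.4265, 0.2000, 0.3735]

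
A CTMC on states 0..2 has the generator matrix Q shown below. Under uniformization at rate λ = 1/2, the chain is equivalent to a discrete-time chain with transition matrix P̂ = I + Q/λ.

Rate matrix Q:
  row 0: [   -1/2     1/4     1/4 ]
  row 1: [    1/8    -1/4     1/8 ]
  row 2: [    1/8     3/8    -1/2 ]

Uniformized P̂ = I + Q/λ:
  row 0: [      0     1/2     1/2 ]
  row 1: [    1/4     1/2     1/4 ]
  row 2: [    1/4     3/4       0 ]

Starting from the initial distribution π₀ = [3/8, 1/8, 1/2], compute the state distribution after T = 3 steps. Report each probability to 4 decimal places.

t=0: π = [0.3750, 0.1250, 0.5000]
t=1: π = [0.1563, 0.6250, 0.2188]
t=2: π = [0.2109, 0.5547, 0.2344]
t=3: π = [0.1973, 0.5586, 0.2441]

π = [0.1973, 0.5586, 0.2441]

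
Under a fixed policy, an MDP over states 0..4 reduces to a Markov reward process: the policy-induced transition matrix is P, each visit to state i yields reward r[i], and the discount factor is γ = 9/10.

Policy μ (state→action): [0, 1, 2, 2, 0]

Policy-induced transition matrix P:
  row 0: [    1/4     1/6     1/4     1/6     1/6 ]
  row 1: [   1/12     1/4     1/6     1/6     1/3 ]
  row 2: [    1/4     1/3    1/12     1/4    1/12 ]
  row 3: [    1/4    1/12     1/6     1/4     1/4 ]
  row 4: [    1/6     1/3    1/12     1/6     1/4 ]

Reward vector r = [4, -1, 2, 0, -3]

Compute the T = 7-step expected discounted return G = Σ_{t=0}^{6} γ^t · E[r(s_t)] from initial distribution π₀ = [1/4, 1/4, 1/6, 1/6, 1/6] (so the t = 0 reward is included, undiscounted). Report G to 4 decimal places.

G = 1.2820

t=0: π = [0.2500, 0.2500, 0.1667, 0.1667, 0.1667], E[r] = 0.5833, γ^t·E[r] = 0.583333, running G = 0.583333
t=1: π = [0.1944, 0.2292, 0.1597, 0.1944, 0.2222], E[r] = 0.2014, γ^t·E[r] = 0.181250, running G = 0.764583
t=2: π = [0.1933, 0.2332, 0.1510, 0.1962, 0.2263], E[r] = 0.1632, γ^t·E[r] = 0.132188, running G = 0.896771
t=3: π = [0.1923, 0.2326, 0.1513, 0.1956, 0.2282], E[r] = 0.1547, γ^t·E[r] = 0.112746, running G = 1.009517
t=4: π = [0.1922, 0.2330, 0.1511, 0.1956, 0.2281], E[r] = 0.1536, γ^t·E[r] = 0.100752, running G = 1.110269
t=5: π = [0.1922, 0.2330, 0.1511, 0.1956, 0.2282], E[r] = 0.1531, γ^t·E[r] = 0.090426, running G = 1.200694
t=6: π = [0.1922, 0.2330, 0.1511, 0.1956, 0.2282], E[r] = 0.1531, γ^t·E[r] = 0.081350, running G = 1.282044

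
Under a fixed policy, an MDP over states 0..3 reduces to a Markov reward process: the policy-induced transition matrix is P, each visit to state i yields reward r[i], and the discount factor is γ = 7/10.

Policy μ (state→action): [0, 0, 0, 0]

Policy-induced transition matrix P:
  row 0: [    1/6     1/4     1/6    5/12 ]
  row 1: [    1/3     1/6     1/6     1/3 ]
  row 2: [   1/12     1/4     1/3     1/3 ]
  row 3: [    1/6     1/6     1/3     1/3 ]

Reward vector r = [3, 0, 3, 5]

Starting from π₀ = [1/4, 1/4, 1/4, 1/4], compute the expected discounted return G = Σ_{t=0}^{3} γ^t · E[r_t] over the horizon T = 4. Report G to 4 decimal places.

G = 7.4798

t=0: π = [0.2500, 0.2500, 0.2500, 0.2500], E[r] = 2.7500, γ^t·E[r] = 2.750000, running G = 2.750000
t=1: π = [0.1875, 0.2083, 0.2500, 0.3542], E[r] = 3.0833, γ^t·E[r] = 2.158333, running G = 4.908333
t=2: π = [0.1806, 0.2031, 0.2674, 0.3490], E[r] = 3.0885, γ^t·E[r] = 1.513385, running G = 6.421719
t=3: π = [0.1782, 0.2040, 0.2694, 0.3484], E[r] = 3.0848, γ^t·E[r] = 1.058080, running G = 7.479798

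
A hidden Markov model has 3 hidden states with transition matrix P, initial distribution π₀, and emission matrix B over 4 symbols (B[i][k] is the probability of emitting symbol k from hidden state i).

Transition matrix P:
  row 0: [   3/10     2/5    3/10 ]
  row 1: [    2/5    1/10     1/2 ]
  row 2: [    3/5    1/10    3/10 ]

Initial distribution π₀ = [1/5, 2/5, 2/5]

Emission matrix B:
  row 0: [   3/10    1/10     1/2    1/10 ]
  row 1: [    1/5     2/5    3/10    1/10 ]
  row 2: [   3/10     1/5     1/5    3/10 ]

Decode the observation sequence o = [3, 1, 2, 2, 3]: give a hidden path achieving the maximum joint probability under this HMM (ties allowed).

path = [2, 2, 0, 1, 2]

t=0: δ = [2.000e-02, 4.000e-02, 1.200e-01]  (obs o_0=3)
t=1: δ = [7.200e-03, 4.800e-03, 7.200e-03]  ψ = [2, 2, 2]  (obs o_1=1)
t=2: δ = [2.160e-03, 8.640e-04, 4.800e-04]  ψ = [2, 0, 1]  (obs o_2=2)
t=3: δ = [3.240e-04, 2.592e-04, 1.296e-04]  ψ = [0, 0, 0]  (obs o_3=2)
t=4: δ = [1.037e-05, 1.296e-05, 3.888e-05]  ψ = [1, 0, 1]  (obs o_4=3)
backtrack: best end state = 2; path = [2, 2, 0, 1, 2]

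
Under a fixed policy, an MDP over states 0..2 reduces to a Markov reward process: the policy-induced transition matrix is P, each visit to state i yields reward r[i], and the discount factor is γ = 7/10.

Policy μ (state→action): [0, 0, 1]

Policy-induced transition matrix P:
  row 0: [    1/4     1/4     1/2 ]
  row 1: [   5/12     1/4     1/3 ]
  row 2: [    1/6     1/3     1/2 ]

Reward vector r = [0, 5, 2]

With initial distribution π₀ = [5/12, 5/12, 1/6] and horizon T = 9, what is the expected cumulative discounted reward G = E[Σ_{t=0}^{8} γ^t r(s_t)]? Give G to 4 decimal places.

t=0: π = [0.4167, 0.4167, 0.1667], E[r] = 2.4167, γ^t·E[r] = 2.416667, running G = 2.416667
t=1: π = [0.3056, 0.2639, 0.4306], E[r] = 2.1806, γ^t·E[r] = 1.526389, running G = 3.943056
t=2: π = [0.2581, 0.2859, 0.4560], E[r] = 2.3414, γ^t·E[r] = 1.147303, running G = 5.090359
t=3: π = [0.2596, 0.2880, 0.4524], E[r] = 2.3447, γ^t·E[r] = 0.804237, running G = 5.894596
t=4: π = [0.2603, 0.2877, 0.4520], E[r] = 2.3425, γ^t·E[r] = 0.562429, running G = 6.457025
t=5: π = [0.2603, 0.2877, 0.4521], E[r] = 2.3424, γ^t·E[r] = 0.393693, running G = 6.850718
t=6: π = [0.2603, 0.2877, 0.4521], E[r] = 2.3425, γ^t·E[r] = 0.275589, running G = 7.126307
t=7: π = [0.2603, 0.2877, 0.4521], E[r] = 2.3425, γ^t·E[r] = 0.192912, running G = 7.319219
t=8: π = [0.2603, 0.2877, 0.4521], E[r] = 2.3425, γ^t·E[r] = 0.135038, running G = 7.454258

G = 7.4543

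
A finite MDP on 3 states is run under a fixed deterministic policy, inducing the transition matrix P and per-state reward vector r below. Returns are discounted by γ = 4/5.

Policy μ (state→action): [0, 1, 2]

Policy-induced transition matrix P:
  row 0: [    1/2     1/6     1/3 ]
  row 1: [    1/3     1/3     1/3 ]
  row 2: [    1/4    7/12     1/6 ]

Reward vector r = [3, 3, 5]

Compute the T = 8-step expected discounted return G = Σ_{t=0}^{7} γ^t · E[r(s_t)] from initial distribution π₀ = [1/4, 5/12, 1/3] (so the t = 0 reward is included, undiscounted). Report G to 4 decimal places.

G = 14.9452

t=0: π = [0.2500, 0.4167, 0.3333], E[r] = 3.6667, γ^t·E[r] = 3.666667, running G = 3.666667
t=1: π = [0.3472, 0.3750, 0.2778], E[r] = 3.5556, γ^t·E[r] = 2.844444, running G = 6.511111
t=2: π = [0.3681, 0.3449, 0.2870], E[r] = 3.5741, γ^t·E[r] = 2.287407, running G = 8.798519
t=3: π = [0.3708, 0.3438, 0.2855], E[r] = 3.5710, γ^t·E[r] = 1.828346, running G = 10.626864
t=4: π = [0.3713, 0.3429, 0.2858], E[r] = 3.5715, γ^t·E[r] = 1.462887, running G = 12.089751
t=5: π = [0.3714, 0.3429, 0.2857], E[r] = 3.5714, γ^t·E[r] = 1.170282, running G = 13.260033
t=6: π = [0.3714, 0.3429, 0.2857], E[r] = 3.5714, γ^t·E[r] = 0.936229, running G = 14.196262
t=7: π = [0.3714, 0.3429, 0.2857], E[r] = 3.5714, γ^t·E[r] = 0.748983, running G = 14.945245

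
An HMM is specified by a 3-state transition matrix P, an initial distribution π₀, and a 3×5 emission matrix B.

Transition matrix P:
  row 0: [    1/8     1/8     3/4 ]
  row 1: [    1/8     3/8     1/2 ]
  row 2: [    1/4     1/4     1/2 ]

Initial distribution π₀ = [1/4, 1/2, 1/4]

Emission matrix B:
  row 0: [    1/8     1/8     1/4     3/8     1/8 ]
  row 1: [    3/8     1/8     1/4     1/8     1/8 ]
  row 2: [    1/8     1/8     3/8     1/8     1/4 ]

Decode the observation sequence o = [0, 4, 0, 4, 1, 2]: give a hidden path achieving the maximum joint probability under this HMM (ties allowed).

t=0: δ = [3.125e-02, 1.875e-01, 3.125e-02]  (obs o_0=0)
t=1: δ = [2.930e-03, 8.789e-03, 2.344e-02]  ψ = [1, 1, 1]  (obs o_1=4)
t=2: δ = [7.324e-04, 2.197e-03, 1.465e-03]  ψ = [2, 2, 2]  (obs o_2=0)
t=3: δ = [4.578e-05, 1.030e-04, 2.747e-04]  ψ = [2, 1, 1]  (obs o_3=4)
t=4: δ = [8.583e-06, 8.583e-06, 1.717e-05]  ψ = [2, 2, 2]  (obs o_4=1)
t=5: δ = [1.073e-06, 1.073e-06, 3.219e-06]  ψ = [2, 2, 2]  (obs o_5=2)
backtrack: best end state = 2; path = [1, 2, 1, 2, 2, 2]

path = [1, 2, 1, 2, 2, 2]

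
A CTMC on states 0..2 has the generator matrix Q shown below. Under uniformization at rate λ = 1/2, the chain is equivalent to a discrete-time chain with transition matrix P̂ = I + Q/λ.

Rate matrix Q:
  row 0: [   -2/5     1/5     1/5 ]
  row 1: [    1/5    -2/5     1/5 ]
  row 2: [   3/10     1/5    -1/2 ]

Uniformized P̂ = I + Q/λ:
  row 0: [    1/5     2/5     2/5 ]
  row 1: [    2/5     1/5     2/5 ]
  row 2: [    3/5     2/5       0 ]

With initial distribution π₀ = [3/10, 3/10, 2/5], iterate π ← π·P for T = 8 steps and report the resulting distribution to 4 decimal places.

t=0: π = [0.3000, 0.3000, 0.4000]
t=1: π = [0.4200, 0.3400, 0.2400]
t=2: π = [0.3640, 0.3320, 0.3040]
t=3: π = [0.3880, 0.3336, 0.2784]
t=4: π = [0.3781, 0.3333, 0.2886]
t=5: π = [0.3821, 0.3333, 0.2845]
t=6: π = [0.3805, 0.3333, 0.2862]
t=7: π = [0.3811, 0.3333, 0.2855]
t=8: π = [0.3809, 0.3333, 0.2858]

π = [0.3809, 0.3333, 0.2858]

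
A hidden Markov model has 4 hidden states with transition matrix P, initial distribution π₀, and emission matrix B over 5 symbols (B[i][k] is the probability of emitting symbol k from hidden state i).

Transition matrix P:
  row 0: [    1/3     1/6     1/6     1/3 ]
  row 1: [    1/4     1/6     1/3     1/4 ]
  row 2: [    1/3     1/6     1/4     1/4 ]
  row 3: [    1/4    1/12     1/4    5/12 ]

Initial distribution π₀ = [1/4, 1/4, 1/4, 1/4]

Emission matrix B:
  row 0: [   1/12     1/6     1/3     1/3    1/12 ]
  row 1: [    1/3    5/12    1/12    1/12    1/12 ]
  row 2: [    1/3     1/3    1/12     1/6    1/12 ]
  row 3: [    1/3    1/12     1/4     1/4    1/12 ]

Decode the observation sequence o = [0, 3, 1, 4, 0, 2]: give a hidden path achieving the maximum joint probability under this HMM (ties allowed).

path = [3, 3, 2, 0, 3, 3]

t=0: δ = [2.083e-02, 8.333e-02, 8.333e-02, 8.333e-02]  (obs o_0=0)
t=1: δ = [9.259e-03, 1.157e-03, 4.630e-03, 8.681e-03]  ψ = [2, 1, 1, 3]  (obs o_1=3)
t=2: δ = [5.144e-04, 6.430e-04, 7.234e-04, 3.014e-04]  ψ = [0, 0, 3, 3]  (obs o_2=1)
t=3: δ = [2.009e-05, 1.005e-05, 1.786e-05, 1.507e-05]  ψ = [2, 2, 1, 2]  (obs o_3=4)
t=4: δ = [5.582e-07, 1.116e-06, 1.488e-06, 2.233e-06]  ψ = [0, 0, 2, 0]  (obs o_4=0)
t=5: δ = [1.861e-07, 2.067e-08, 4.651e-08, 2.326e-07]  ψ = [3, 2, 3, 3]  (obs o_5=2)
backtrack: best end state = 3; path = [3, 3, 2, 0, 3, 3]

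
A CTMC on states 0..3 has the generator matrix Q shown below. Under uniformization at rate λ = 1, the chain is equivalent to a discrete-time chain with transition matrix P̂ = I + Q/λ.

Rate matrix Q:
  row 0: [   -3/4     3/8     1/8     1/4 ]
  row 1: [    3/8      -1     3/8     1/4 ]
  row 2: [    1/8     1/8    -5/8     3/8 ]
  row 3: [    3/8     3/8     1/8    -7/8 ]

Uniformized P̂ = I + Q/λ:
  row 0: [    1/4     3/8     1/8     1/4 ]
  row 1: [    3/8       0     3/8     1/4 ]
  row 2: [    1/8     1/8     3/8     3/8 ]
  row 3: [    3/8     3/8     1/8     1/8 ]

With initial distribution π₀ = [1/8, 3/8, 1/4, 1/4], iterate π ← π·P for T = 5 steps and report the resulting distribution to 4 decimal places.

π = [0.2796, 0.2284, 0.2430, 0.2491]

t=0: π = [0.1250, 0.3750, 0.2500, 0.2500]
t=1: π = [0.2969, 0.1719, 0.2813, 0.2500]
t=2: π = [0.2676, 0.2402, 0.2383, 0.2539]
t=3: π = [0.2820, 0.2253, 0.2446, 0.2480]
t=4: π = [0.2786, 0.2293, 0.2425, 0.2496]
t=5: π = [0.2796, 0.2284, 0.2430, 0.2491]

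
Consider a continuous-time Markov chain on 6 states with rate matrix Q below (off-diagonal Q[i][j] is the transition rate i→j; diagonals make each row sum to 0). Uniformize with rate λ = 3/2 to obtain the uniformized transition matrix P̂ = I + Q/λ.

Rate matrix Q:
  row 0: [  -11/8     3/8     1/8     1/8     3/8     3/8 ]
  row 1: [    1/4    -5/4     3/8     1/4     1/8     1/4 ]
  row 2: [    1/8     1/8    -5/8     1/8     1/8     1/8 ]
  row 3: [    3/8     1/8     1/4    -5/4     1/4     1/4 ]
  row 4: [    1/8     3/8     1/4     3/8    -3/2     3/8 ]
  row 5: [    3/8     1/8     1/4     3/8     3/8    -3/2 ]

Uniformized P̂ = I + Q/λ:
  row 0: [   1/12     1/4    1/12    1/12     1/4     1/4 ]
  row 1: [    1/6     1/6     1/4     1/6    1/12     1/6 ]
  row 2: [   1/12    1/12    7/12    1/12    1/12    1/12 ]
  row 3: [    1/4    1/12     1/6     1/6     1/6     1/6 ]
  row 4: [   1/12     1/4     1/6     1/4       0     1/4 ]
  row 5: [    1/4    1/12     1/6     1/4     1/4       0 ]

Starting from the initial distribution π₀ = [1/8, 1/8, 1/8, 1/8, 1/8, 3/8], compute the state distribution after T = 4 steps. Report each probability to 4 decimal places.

π = [0.1452, 0.1426, 0.2800, 0.1547, 0.1336, 0.1439]

t=0: π = [0.1250, 0.1250, 0.1250, 0.1250, 0.1250, 0.3750]
t=1: π = [0.1771, 0.1354, 0.2188, 0.1875, 0.1667, 0.1146]
t=2: π = [0.1450, 0.1519, 0.2543, 0.1571, 0.1337, 0.1580]
t=3: π = [0.1485, 0.1424, 0.2732, 0.1577, 0.1358, 0.1424]
t=4: π = [0.1452, 0.1426, 0.2800, 0.1547, 0.1336, 0.1439]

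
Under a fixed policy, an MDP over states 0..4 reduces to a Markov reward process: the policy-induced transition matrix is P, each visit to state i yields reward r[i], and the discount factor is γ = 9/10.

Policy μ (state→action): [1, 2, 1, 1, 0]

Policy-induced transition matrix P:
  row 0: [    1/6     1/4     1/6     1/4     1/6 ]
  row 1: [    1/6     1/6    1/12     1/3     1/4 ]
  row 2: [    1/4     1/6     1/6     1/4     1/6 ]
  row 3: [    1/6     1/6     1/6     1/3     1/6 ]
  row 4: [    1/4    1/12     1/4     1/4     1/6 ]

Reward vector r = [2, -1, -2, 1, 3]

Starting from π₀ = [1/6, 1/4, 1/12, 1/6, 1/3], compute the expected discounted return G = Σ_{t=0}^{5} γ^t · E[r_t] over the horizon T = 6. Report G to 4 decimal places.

G = 3.7529

t=0: π = [0.1667, 0.2500, 0.0833, 0.1667, 0.3333], E[r] = 1.0833, γ^t·E[r] = 1.083333, running G = 1.083333
t=1: π = [0.2014, 0.1528, 0.1736, 0.2847, 0.1875], E[r] = 0.7500, γ^t·E[r] = 0.675000, running G = 1.758333
t=2: π = [0.1968, 0.1678, 0.1696, 0.2865, 0.1794], E[r] = 0.7112, γ^t·E[r] = 0.576094, running G = 2.334427
t=3: π = [0.1957, 0.1681, 0.1676, 0.2879, 0.1807], E[r] = 0.7179, γ^t·E[r] = 0.523371, running G = 2.857798
t=4: π = [0.1957, 0.1679, 0.1677, 0.2880, 0.1807], E[r] = 0.7181, γ^t·E[r] = 0.471118, running G = 3.328917
t=5: π = [0.1957, 0.1679, 0.1677, 0.2880, 0.1807], E[r] = 0.7180, γ^t·E[r] = 0.423970, running G = 3.752886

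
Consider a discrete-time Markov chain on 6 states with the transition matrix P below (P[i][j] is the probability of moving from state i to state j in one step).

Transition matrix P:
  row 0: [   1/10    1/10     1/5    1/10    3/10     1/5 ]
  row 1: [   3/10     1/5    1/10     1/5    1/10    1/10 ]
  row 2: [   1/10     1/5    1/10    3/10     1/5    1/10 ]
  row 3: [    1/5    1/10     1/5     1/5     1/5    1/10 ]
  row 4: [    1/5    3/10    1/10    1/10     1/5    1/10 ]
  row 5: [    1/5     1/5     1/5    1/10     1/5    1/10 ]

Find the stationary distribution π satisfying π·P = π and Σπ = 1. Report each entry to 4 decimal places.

Balance equations π_j = Σ_i π_i·P[i][j]:
  π_0 = 1/10·π_0 + 3/10·π_1 + 1/10·π_2 + 1/5·π_3 + 1/5·π_4 + 1/5·π_5
  π_1 = 1/10·π_0 + 1/5·π_1 + 1/5·π_2 + 1/10·π_3 + 3/10·π_4 + 1/5·π_5
  π_2 = 1/5·π_0 + 1/10·π_1 + 1/10·π_2 + 1/5·π_3 + 1/10·π_4 + 1/5·π_5
  π_3 = 1/10·π_0 + 1/5·π_1 + 3/10·π_2 + 1/5·π_3 + 1/10·π_4 + 1/10·π_5
  π_4 = 3/10·π_0 + 1/10·π_1 + 1/5·π_2 + 1/5·π_3 + 1/5·π_4 + 1/5·π_5
  normalize: π_0 + π_1 + π_2 + π_3 + π_4 + π_5 = 1
Solving the linear system gives exactly π = [20729/111871, 20701/111871, 16424/111871, 18380/111871, 22377/111871, 13260/111871].

π = [0.1853, 0.1850, 0.1468, 0.1643, 0.2000, 0.1185]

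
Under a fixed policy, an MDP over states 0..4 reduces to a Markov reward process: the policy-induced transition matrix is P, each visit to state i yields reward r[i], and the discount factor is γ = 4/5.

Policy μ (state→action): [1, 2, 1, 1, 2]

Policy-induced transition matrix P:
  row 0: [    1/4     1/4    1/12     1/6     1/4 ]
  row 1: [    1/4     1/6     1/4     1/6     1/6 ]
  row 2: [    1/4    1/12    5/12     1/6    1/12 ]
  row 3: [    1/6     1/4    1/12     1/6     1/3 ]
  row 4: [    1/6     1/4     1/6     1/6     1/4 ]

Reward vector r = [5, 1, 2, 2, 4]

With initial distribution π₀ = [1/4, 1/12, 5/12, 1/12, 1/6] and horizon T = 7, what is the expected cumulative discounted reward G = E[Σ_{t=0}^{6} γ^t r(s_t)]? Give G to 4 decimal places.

G = 11.5032

t=0: π = [0.2500, 0.0833, 0.4167, 0.0833, 0.1667], E[r] = 3.0000, γ^t·E[r] = 3.000000, running G = 3.000000
t=1: π = [0.2292, 0.1736, 0.2500, 0.1667, 0.1806], E[r] = 2.8750, γ^t·E[r] = 2.300000, running G = 5.300000
t=2: π = [0.2211, 0.1939, 0.2106, 0.1667, 0.2078], E[r] = 2.8848, γ^t·E[r] = 1.846296, running G = 7.146296
t=3: π = [0.2188, 0.1987, 0.2032, 0.1667, 0.2126], E[r] = 2.8829, γ^t·E[r] = 1.476049, running G = 8.622346
t=4: π = [0.2184, 0.1996, 0.2019, 0.1667, 0.2135], E[r] = 2.8825, γ^t·E[r] = 1.180685, running G = 9.803030
t=5: π = [0.2183, 0.1997, 0.2017, 0.1667, 0.2136], E[r] = 2.8825, γ^t·E[r] = 0.944526, running G = 10.747556
t=6: π = [0.2183, 0.1997, 0.2016, 0.1667, 0.2136], E[r] = 2.8825, γ^t·E[r] = 0.755617, running G = 11.503174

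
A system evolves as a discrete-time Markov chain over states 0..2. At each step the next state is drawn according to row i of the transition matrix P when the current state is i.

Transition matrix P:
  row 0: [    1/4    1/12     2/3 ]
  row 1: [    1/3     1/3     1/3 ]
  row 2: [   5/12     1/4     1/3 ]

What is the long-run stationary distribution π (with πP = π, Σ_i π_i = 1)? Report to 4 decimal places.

Balance equations π_j = Σ_i π_i·P[i][j]:
  π_0 = 1/4·π_0 + 1/3·π_1 + 5/12·π_2
  π_1 = 1/12·π_0 + 1/3·π_1 + 1/4·π_2
  normalize: π_0 + π_1 + π_2 = 1
Solving the linear system gives exactly π = [13/38, 4/19, 17/38].

π = [0.3421, 0.2105, 0.4474]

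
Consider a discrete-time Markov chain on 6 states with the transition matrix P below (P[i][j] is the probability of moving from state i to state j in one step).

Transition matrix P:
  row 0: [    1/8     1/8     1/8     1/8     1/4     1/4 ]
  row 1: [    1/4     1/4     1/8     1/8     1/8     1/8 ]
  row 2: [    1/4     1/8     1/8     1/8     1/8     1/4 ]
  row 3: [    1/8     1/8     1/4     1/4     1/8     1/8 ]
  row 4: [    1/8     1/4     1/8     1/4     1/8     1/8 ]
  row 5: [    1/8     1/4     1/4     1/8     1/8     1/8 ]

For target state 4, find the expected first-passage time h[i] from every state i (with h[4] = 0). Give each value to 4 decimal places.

First-step conditioning: h[4] = 0; for i ≠ 4, h[i] = 1 + Σ_k P[i][k]·h[k].
  h[0] = 1 + 1/8·h[0] + 1/8·h[1] + 1/8·h[2] + 1/8·h[3] + 1/4·h[5]
  h[1] = 1 + 1/4·h[0] + 1/4·h[1] + 1/8·h[2] + 1/8·h[3] + 1/8·h[5]
  h[2] = 1 + 1/4·h[0] + 1/8·h[1] + 1/8·h[2] + 1/8·h[3] + 1/4·h[5]
  h[3] = 1 + 1/8·h[0] + 1/8·h[1] + 1/4·h[2] + 1/4·h[3] + 1/8·h[5]
  h[5] = 1 + 1/8·h[0] + 1/4·h[1] + 1/4·h[2] + 1/8·h[3] + 1/8·h[5]
Solving the 5×5 linear system over states ≠ 4 gives exactly h = [7168/1195, 1610/239, 8064/1195, 8178/1195, 0, 8162/1195] (h[4] = 0 is the target).

h = [5.9983, 6.7364, 6.7481, 6.8435, 0.0000, 6.8301]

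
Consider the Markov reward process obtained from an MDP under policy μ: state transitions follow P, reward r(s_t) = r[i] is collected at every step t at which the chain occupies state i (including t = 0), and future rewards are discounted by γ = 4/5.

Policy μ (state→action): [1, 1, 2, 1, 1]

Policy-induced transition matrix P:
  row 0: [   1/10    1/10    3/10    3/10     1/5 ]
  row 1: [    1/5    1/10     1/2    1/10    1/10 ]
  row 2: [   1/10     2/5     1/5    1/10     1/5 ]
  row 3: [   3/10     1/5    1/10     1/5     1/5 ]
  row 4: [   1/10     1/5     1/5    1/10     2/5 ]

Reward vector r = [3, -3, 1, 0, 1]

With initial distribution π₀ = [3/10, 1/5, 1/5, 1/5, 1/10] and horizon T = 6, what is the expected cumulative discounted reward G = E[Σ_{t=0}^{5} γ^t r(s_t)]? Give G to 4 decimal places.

t=0: π = [0.3000, 0.2000, 0.2000, 0.2000, 0.1000], E[r] = 0.6000, γ^t·E[r] = 0.600000, running G = 0.600000
t=1: π = [0.1600, 0.1900, 0.2700, 0.1800, 0.2000], E[r] = 0.3800, γ^t·E[r] = 0.304000, running G = 0.904000
t=2: π = [0.1550, 0.2190, 0.2550, 0.1500, 0.2210], E[r] = 0.2840, γ^t·E[r] = 0.181760, running G = 1.085760
t=3: π = [0.1519, 0.2136, 0.2662, 0.1460, 0.2223], E[r] = 0.3034, γ^t·E[r] = 0.155341, running G = 1.241101
t=4: π = [0.1506, 0.2167, 0.2647, 0.1450, 0.2231], E[r] = 0.2894, γ^t·E[r] = 0.118530, running G = 1.359631
t=5: π = [0.1507, 0.2162, 0.2656, 0.1446, 0.2230], E[r] = 0.2919, γ^t·E[r] = 0.095645, running G = 1.455275

G = 1.4553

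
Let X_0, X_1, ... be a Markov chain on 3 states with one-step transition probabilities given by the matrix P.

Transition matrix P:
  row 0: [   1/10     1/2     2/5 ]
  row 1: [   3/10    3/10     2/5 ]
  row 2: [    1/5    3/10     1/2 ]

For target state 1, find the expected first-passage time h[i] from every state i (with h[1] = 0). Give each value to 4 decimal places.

h = [2.4324, 0.0000, 2.9730]

First-step conditioning: h[1] = 0; for i ≠ 1, h[i] = 1 + Σ_k P[i][k]·h[k].
  h[0] = 1 + 1/10·h[0] + 2/5·h[2]
  h[2] = 1 + 1/5·h[0] + 1/2·h[2]
Solving the 2×2 linear system over states ≠ 1 gives exactly h = [90/37, 0, 110/37] (h[1] = 0 is the target).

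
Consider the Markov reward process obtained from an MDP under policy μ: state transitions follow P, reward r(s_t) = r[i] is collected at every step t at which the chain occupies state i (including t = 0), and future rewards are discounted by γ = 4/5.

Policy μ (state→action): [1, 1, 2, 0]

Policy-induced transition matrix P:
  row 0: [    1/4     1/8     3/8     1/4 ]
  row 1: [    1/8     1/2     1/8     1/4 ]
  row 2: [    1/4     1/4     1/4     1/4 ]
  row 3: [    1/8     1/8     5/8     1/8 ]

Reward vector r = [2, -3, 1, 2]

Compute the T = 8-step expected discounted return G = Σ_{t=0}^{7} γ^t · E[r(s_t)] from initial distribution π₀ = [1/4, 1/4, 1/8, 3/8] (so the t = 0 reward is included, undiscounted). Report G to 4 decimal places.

t=0: π = [0.2500, 0.2500, 0.1250, 0.3750], E[r] = 0.6250, γ^t·E[r] = 0.625000, running G = 0.625000
t=1: π = [0.1719, 0.2344, 0.3906, 0.2031], E[r] = 0.4375, γ^t·E[r] = 0.350000, running G = 0.975000
t=2: π = [0.1953, 0.2617, 0.3184, 0.2246], E[r] = 0.3730, γ^t·E[r] = 0.238750, running G = 1.213750
t=3: π = [0.1892, 0.2629, 0.3259, 0.2219], E[r] = 0.3594, γ^t·E[r] = 0.184000, running G = 1.397750
t=4: π = [0.1894, 0.2643, 0.3240, 0.2223], E[r] = 0.3543, γ^t·E[r] = 0.145113, running G = 1.542863
t=5: π = [0.1892, 0.2646, 0.3240, 0.2222], E[r] = 0.3529, γ^t·E[r] = 0.115630, running G = 1.658493
t=6: π = [0.1891, 0.2647, 0.3239, 0.2222], E[r] = 0.3524, γ^t·E[r] = 0.092388, running G = 1.750881
t=7: π = [0.1891, 0.2648, 0.3239, 0.2222], E[r] = 0.3523, γ^t·E[r] = 0.073883, running G = 1.824764

G = 1.8248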